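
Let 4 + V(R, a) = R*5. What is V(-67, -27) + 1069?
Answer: 730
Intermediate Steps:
V(R, a) = -4 + 5*R (V(R, a) = -4 + R*5 = -4 + 5*R)
V(-67, -27) + 1069 = (-4 + 5*(-67)) + 1069 = (-4 - 335) + 1069 = -339 + 1069 = 730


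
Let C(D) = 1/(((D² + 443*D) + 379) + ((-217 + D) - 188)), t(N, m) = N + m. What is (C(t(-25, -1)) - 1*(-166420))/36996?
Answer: 604326493/134344808 ≈ 4.4983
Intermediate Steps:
C(D) = 1/(-26 + D² + 444*D) (C(D) = 1/((379 + D² + 443*D) + (-405 + D)) = 1/(-26 + D² + 444*D))
(C(t(-25, -1)) - 1*(-166420))/36996 = (1/(-26 + (-25 - 1)² + 444*(-25 - 1)) - 1*(-166420))/36996 = (1/(-26 + (-26)² + 444*(-26)) + 166420)*(1/36996) = (1/(-26 + 676 - 11544) + 166420)*(1/36996) = (1/(-10894) + 166420)*(1/36996) = (-1/10894 + 166420)*(1/36996) = (1812979479/10894)*(1/36996) = 604326493/134344808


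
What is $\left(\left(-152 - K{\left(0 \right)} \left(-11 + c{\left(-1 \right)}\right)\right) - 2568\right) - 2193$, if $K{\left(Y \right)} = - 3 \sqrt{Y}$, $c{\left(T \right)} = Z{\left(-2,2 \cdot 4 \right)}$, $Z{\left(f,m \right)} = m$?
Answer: $-4913$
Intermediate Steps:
$c{\left(T \right)} = 8$ ($c{\left(T \right)} = 2 \cdot 4 = 8$)
$\left(\left(-152 - K{\left(0 \right)} \left(-11 + c{\left(-1 \right)}\right)\right) - 2568\right) - 2193 = \left(\left(-152 - - 3 \sqrt{0} \left(-11 + 8\right)\right) - 2568\right) - 2193 = \left(\left(-152 - \left(-3\right) 0 \left(-3\right)\right) - 2568\right) - 2193 = \left(\left(-152 - 0 \left(-3\right)\right) - 2568\right) - 2193 = \left(\left(-152 - 0\right) - 2568\right) - 2193 = \left(\left(-152 + 0\right) - 2568\right) - 2193 = \left(-152 - 2568\right) - 2193 = -2720 - 2193 = -4913$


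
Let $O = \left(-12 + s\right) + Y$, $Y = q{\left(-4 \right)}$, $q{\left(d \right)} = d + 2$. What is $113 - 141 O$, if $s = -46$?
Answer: $8573$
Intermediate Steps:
$q{\left(d \right)} = 2 + d$
$Y = -2$ ($Y = 2 - 4 = -2$)
$O = -60$ ($O = \left(-12 - 46\right) - 2 = -58 - 2 = -60$)
$113 - 141 O = 113 - -8460 = 113 + 8460 = 8573$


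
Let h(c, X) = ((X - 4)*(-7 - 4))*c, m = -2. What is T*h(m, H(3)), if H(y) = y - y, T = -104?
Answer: 9152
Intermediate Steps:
H(y) = 0
h(c, X) = c*(44 - 11*X) (h(c, X) = ((-4 + X)*(-11))*c = (44 - 11*X)*c = c*(44 - 11*X))
T*h(m, H(3)) = -1144*(-2)*(4 - 1*0) = -1144*(-2)*(4 + 0) = -1144*(-2)*4 = -104*(-88) = 9152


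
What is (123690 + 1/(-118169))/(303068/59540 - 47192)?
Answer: -217563976919965/82999205792857 ≈ -2.6213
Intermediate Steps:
(123690 + 1/(-118169))/(303068/59540 - 47192) = (123690 - 1/118169)/(303068*(1/59540) - 47192) = 14616323609/(118169*(75767/14885 - 47192)) = 14616323609/(118169*(-702377153/14885)) = (14616323609/118169)*(-14885/702377153) = -217563976919965/82999205792857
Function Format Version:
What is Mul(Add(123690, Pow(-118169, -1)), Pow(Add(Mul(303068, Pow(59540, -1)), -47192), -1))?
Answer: Rational(-217563976919965, 82999205792857) ≈ -2.6213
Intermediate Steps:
Mul(Add(123690, Pow(-118169, -1)), Pow(Add(Mul(303068, Pow(59540, -1)), -47192), -1)) = Mul(Add(123690, Rational(-1, 118169)), Pow(Add(Mul(303068, Rational(1, 59540)), -47192), -1)) = Mul(Rational(14616323609, 118169), Pow(Add(Rational(75767, 14885), -47192), -1)) = Mul(Rational(14616323609, 118169), Pow(Rational(-702377153, 14885), -1)) = Mul(Rational(14616323609, 118169), Rational(-14885, 702377153)) = Rational(-217563976919965, 82999205792857)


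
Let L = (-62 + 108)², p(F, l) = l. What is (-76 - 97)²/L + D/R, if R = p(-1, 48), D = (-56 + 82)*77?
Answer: 709103/12696 ≈ 55.852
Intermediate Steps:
D = 2002 (D = 26*77 = 2002)
L = 2116 (L = 46² = 2116)
R = 48
(-76 - 97)²/L + D/R = (-76 - 97)²/2116 + 2002/48 = (-173)²*(1/2116) + 2002*(1/48) = 29929*(1/2116) + 1001/24 = 29929/2116 + 1001/24 = 709103/12696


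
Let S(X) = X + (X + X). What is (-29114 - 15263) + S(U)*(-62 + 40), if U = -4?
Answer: -44113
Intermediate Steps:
S(X) = 3*X (S(X) = X + 2*X = 3*X)
(-29114 - 15263) + S(U)*(-62 + 40) = (-29114 - 15263) + (3*(-4))*(-62 + 40) = -44377 - 12*(-22) = -44377 + 264 = -44113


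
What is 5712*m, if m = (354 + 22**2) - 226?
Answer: 3495744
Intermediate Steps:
m = 612 (m = (354 + 484) - 226 = 838 - 226 = 612)
5712*m = 5712*612 = 3495744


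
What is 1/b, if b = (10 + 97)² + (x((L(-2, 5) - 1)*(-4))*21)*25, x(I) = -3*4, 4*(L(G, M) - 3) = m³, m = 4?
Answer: 1/5149 ≈ 0.00019421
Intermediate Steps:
L(G, M) = 19 (L(G, M) = 3 + (¼)*4³ = 3 + (¼)*64 = 3 + 16 = 19)
x(I) = -12
b = 5149 (b = (10 + 97)² - 12*21*25 = 107² - 252*25 = 11449 - 6300 = 5149)
1/b = 1/5149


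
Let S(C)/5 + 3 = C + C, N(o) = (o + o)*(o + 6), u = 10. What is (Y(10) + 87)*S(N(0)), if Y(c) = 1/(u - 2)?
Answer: -10455/8 ≈ -1306.9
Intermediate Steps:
Y(c) = ⅛ (Y(c) = 1/(10 - 2) = 1/8 = ⅛)
N(o) = 2*o*(6 + o) (N(o) = (2*o)*(6 + o) = 2*o*(6 + o))
S(C) = -15 + 10*C (S(C) = -15 + 5*(C + C) = -15 + 5*(2*C) = -15 + 10*C)
(Y(10) + 87)*S(N(0)) = (⅛ + 87)*(-15 + 10*(2*0*(6 + 0))) = 697*(-15 + 10*(2*0*6))/8 = 697*(-15 + 10*0)/8 = 697*(-15 + 0)/8 = (697/8)*(-15) = -10455/8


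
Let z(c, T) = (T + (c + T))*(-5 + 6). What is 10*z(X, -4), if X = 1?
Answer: -70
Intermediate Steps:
z(c, T) = c + 2*T (z(c, T) = (T + (T + c))*1 = (c + 2*T)*1 = c + 2*T)
10*z(X, -4) = 10*(1 + 2*(-4)) = 10*(1 - 8) = 10*(-7) = -70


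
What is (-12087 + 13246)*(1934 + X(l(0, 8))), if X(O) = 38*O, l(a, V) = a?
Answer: 2241506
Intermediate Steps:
(-12087 + 13246)*(1934 + X(l(0, 8))) = (-12087 + 13246)*(1934 + 38*0) = 1159*(1934 + 0) = 1159*1934 = 2241506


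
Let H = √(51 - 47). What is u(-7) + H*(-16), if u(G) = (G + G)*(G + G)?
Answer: 164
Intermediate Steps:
H = 2 (H = √4 = 2)
u(G) = 4*G² (u(G) = (2*G)*(2*G) = 4*G²)
u(-7) + H*(-16) = 4*(-7)² + 2*(-16) = 4*49 - 32 = 196 - 32 = 164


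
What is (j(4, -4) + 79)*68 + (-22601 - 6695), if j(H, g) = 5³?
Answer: -15424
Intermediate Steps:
j(H, g) = 125
(j(4, -4) + 79)*68 + (-22601 - 6695) = (125 + 79)*68 + (-22601 - 6695) = 204*68 - 29296 = 13872 - 29296 = -15424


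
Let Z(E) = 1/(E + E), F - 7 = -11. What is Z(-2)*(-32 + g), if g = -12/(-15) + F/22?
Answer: 863/110 ≈ 7.8455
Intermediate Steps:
F = -4 (F = 7 - 11 = -4)
Z(E) = 1/(2*E)
g = 34/55 (g = -12/(-15) - 4/22 = -12*(-1/15) - 4*1/22 = ⅘ - 2/11 = 34/55 ≈ 0.61818)
Z(-2)*(-32 + g) = ((½)/(-2))*(-32 + 34/55) = ((½)*(-½))*(-1726/55) = -¼*(-1726/55) = 863/110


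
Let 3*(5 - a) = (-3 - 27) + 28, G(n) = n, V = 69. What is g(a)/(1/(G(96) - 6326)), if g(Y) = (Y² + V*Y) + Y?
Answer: -24041570/9 ≈ -2.6713e+6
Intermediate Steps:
a = 17/3 (a = 5 - ((-3 - 27) + 28)/3 = 5 - (-30 + 28)/3 = 5 - ⅓*(-2) = 5 + ⅔ = 17/3 ≈ 5.6667)
g(Y) = Y² + 70*Y (g(Y) = (Y² + 69*Y) + Y = Y² + 70*Y)
g(a)/(1/(G(96) - 6326)) = (17*(70 + 17/3)/3)/(1/(96 - 6326)) = ((17/3)*(227/3))/(1/(-6230)) = 3859/(9*(-1/6230)) = (3859/9)*(-6230) = -24041570/9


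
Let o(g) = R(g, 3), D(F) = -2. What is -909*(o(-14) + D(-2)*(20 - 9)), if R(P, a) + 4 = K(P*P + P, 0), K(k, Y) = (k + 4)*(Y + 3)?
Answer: -483588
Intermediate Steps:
K(k, Y) = (3 + Y)*(4 + k) (K(k, Y) = (4 + k)*(3 + Y) = (3 + Y)*(4 + k))
R(P, a) = 8 + 3*P + 3*P² (R(P, a) = -4 + (12 + 3*(P*P + P) + 4*0 + 0*(P*P + P)) = -4 + (12 + 3*(P² + P) + 0 + 0*(P² + P)) = -4 + (12 + 3*(P + P²) + 0 + 0*(P + P²)) = -4 + (12 + (3*P + 3*P²) + 0 + 0) = -4 + (12 + 3*P + 3*P²) = 8 + 3*P + 3*P²)
o(g) = 8 + 3*g*(1 + g)
-909*(o(-14) + D(-2)*(20 - 9)) = -909*((8 + 3*(-14)*(1 - 14)) - 2*(20 - 9)) = -909*((8 + 3*(-14)*(-13)) - 2*11) = -909*((8 + 546) - 22) = -909*(554 - 22) = -909*532 = -483588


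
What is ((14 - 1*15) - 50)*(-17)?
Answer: 867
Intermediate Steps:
((14 - 1*15) - 50)*(-17) = ((14 - 15) - 50)*(-17) = (-1 - 50)*(-17) = -51*(-17) = 867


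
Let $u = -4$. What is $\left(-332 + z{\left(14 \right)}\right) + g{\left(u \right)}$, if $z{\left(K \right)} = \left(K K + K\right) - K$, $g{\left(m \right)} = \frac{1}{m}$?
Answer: $- \frac{545}{4} \approx -136.25$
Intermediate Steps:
$z{\left(K \right)} = K^{2}$ ($z{\left(K \right)} = \left(K^{2} + K\right) - K = \left(K + K^{2}\right) - K = K^{2}$)
$\left(-332 + z{\left(14 \right)}\right) + g{\left(u \right)} = \left(-332 + 14^{2}\right) + \frac{1}{-4} = \left(-332 + 196\right) - \frac{1}{4} = -136 - \frac{1}{4} = - \frac{545}{4}$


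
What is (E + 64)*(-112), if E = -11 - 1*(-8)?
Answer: -6832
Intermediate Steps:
E = -3 (E = -11 + 8 = -3)
(E + 64)*(-112) = (-3 + 64)*(-112) = 61*(-112) = -6832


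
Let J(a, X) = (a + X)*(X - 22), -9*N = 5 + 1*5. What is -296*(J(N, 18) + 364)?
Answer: -789728/9 ≈ -87748.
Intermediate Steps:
N = -10/9 (N = -(5 + 1*5)/9 = -(5 + 5)/9 = -⅑*10 = -10/9 ≈ -1.1111)
J(a, X) = (-22 + X)*(X + a) (J(a, X) = (X + a)*(-22 + X) = (-22 + X)*(X + a))
-296*(J(N, 18) + 364) = -296*((18² - 22*18 - 22*(-10/9) + 18*(-10/9)) + 364) = -296*((324 - 396 + 220/9 - 20) + 364) = -296*(-608/9 + 364) = -296*2668/9 = -789728/9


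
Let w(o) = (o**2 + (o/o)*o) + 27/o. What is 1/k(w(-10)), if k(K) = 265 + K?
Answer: 10/3523 ≈ 0.0028385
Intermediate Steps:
w(o) = o + o**2 + 27/o (w(o) = (o**2 + 1*o) + 27/o = (o**2 + o) + 27/o = (o + o**2) + 27/o = o + o**2 + 27/o)
1/k(w(-10)) = 1/(265 + (-10 + (-10)**2 + 27/(-10))) = 1/(265 + (-10 + 100 + 27*(-1/10))) = 1/(265 + (-10 + 100 - 27/10)) = 1/(265 + 873/10) = 1/(3523/10) = 10/3523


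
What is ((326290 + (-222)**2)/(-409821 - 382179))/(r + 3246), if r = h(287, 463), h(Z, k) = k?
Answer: -187787/1468764000 ≈ -0.00012785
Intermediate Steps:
r = 463
((326290 + (-222)**2)/(-409821 - 382179))/(r + 3246) = ((326290 + (-222)**2)/(-409821 - 382179))/(463 + 3246) = ((326290 + 49284)/(-792000))/3709 = (375574*(-1/792000))*(1/3709) = -187787/396000*1/3709 = -187787/1468764000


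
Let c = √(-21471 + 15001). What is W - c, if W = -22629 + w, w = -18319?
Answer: -40948 - I*√6470 ≈ -40948.0 - 80.436*I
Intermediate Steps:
W = -40948 (W = -22629 - 18319 = -40948)
c = I*√6470 (c = √(-6470) = I*√6470 ≈ 80.436*I)
W - c = -40948 - I*√6470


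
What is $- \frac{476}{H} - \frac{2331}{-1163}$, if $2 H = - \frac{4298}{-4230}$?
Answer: $- \frac{333809703}{357041} \approx -934.93$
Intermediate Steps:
$H = \frac{2149}{4230}$ ($H = \frac{\left(-4298\right) \frac{1}{-4230}}{2} = \frac{\left(-4298\right) \left(- \frac{1}{4230}\right)}{2} = \frac{1}{2} \cdot \frac{2149}{2115} = \frac{2149}{4230} \approx 0.50804$)
$- \frac{476}{H} - \frac{2331}{-1163} = - \frac{476}{\frac{2149}{4230}} - \frac{2331}{-1163} = \left(-476\right) \frac{4230}{2149} - - \frac{2331}{1163} = - \frac{287640}{307} + \frac{2331}{1163} = - \frac{333809703}{357041}$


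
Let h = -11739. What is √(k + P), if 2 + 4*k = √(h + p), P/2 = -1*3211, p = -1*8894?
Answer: √(-25690 + I*√20633)/2 ≈ 0.22405 + 80.141*I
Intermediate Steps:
p = -8894
P = -6422 (P = 2*(-1*3211) = 2*(-3211) = -6422)
k = -½ + I*√20633/4 (k = -½ + √(-11739 - 8894)/4 = -½ + √(-20633)/4 = -½ + (I*√20633)/4 = -½ + I*√20633/4 ≈ -0.5 + 35.91*I)
√(k + P) = √((-½ + I*√20633/4) - 6422) = √(-12845/2 + I*√20633/4)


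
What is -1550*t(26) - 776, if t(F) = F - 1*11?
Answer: -24026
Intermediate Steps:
t(F) = -11 + F (t(F) = F - 11 = -11 + F)
-1550*t(26) - 776 = -1550*(-11 + 26) - 776 = -1550*15 - 776 = -23250 - 776 = -24026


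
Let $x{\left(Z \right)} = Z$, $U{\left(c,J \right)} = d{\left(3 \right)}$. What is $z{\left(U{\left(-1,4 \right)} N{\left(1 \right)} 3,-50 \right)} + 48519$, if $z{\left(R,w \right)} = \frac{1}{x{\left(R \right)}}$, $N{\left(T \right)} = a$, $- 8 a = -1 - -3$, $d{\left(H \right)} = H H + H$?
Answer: $\frac{436670}{9} \approx 48519.0$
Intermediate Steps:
$d{\left(H \right)} = H + H^{2}$ ($d{\left(H \right)} = H^{2} + H = H + H^{2}$)
$U{\left(c,J \right)} = 12$ ($U{\left(c,J \right)} = 3 \left(1 + 3\right) = 3 \cdot 4 = 12$)
$a = - \frac{1}{4}$ ($a = - \frac{-1 - -3}{8} = - \frac{-1 + 3}{8} = \left(- \frac{1}{8}\right) 2 = - \frac{1}{4} \approx -0.25$)
$N{\left(T \right)} = - \frac{1}{4}$
$z{\left(R,w \right)} = \frac{1}{R}$
$z{\left(U{\left(-1,4 \right)} N{\left(1 \right)} 3,-50 \right)} + 48519 = \frac{1}{12 \left(- \frac{1}{4}\right) 3} + 48519 = \frac{1}{\left(-3\right) 3} + 48519 = \frac{1}{-9} + 48519 = - \frac{1}{9} + 48519 = \frac{436670}{9}$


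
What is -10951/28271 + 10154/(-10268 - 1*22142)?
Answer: -320992822/458131555 ≈ -0.70066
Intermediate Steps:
-10951/28271 + 10154/(-10268 - 1*22142) = -10951*1/28271 + 10154/(-10268 - 22142) = -10951/28271 + 10154/(-32410) = -10951/28271 + 10154*(-1/32410) = -10951/28271 - 5077/16205 = -320992822/458131555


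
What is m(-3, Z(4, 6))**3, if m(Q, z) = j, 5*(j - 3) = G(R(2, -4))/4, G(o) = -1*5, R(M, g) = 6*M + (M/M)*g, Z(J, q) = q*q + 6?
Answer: 1331/64 ≈ 20.797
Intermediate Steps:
Z(J, q) = 6 + q**2 (Z(J, q) = q**2 + 6 = 6 + q**2)
R(M, g) = g + 6*M (R(M, g) = 6*M + 1*g = 6*M + g = g + 6*M)
G(o) = -5
j = 11/4 (j = 3 + (-5/4)/5 = 3 + (-5*1/4)/5 = 3 + (1/5)*(-5/4) = 3 - 1/4 = 11/4 ≈ 2.7500)
m(Q, z) = 11/4
m(-3, Z(4, 6))**3 = (11/4)**3 = 1331/64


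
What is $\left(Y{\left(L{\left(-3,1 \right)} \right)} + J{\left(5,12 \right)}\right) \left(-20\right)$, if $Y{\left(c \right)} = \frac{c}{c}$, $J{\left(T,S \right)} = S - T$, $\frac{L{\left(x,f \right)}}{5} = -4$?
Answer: $-160$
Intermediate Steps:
$L{\left(x,f \right)} = -20$ ($L{\left(x,f \right)} = 5 \left(-4\right) = -20$)
$Y{\left(c \right)} = 1$
$\left(Y{\left(L{\left(-3,1 \right)} \right)} + J{\left(5,12 \right)}\right) \left(-20\right) = \left(1 + \left(12 - 5\right)\right) \left(-20\right) = \left(1 + 7\right) \left(-20\right) = 8 \left(-20\right) = -160$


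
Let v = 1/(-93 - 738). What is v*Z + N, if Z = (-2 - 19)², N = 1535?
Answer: 425048/277 ≈ 1534.5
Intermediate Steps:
Z = 441 (Z = (-21)² = 441)
v = -1/831 (v = 1/(-831) = -1/831 ≈ -0.0012034)
v*Z + N = -1/831*441 + 1535 = -147/277 + 1535 = 425048/277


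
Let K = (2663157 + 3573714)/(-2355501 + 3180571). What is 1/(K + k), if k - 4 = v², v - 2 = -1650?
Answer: 825070/2240820450431 ≈ 3.6820e-7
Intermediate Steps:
v = -1648 (v = 2 - 1650 = -1648)
k = 2715908 (k = 4 + (-1648)² = 4 + 2715904 = 2715908)
K = 6236871/825070 ≈ 7.5592
1/(K + k) = 1/(6236871/825070 + 2715908) = 1/(2240820450431/825070) = 825070/2240820450431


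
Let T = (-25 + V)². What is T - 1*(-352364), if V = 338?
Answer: 450333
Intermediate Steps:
T = 97969 (T = (-25 + 338)² = 313² = 97969)
T - 1*(-352364) = 97969 - 1*(-352364) = 97969 + 352364 = 450333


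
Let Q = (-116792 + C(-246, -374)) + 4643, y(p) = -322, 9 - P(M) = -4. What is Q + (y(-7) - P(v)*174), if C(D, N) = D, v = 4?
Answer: -114979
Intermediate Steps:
P(M) = 13 (P(M) = 9 - 1*(-4) = 9 + 4 = 13)
Q = -112395 (Q = (-116792 - 246) + 4643 = -117038 + 4643 = -112395)
Q + (y(-7) - P(v)*174) = -112395 + (-322 - 13*174) = -112395 + (-322 - 1*2262) = -112395 + (-322 - 2262) = -112395 - 2584 = -114979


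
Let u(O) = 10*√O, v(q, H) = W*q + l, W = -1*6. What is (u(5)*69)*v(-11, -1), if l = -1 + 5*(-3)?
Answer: 34500*√5 ≈ 77144.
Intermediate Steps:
l = -16 (l = -1 - 15 = -16)
W = -6
v(q, H) = -16 - 6*q (v(q, H) = -6*q - 16 = -16 - 6*q)
(u(5)*69)*v(-11, -1) = ((10*√5)*69)*(-16 - 6*(-11)) = (690*√5)*(-16 + 66) = (690*√5)*50 = 34500*√5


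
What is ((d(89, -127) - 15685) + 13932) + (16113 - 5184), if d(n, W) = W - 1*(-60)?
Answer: 9109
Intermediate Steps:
d(n, W) = 60 + W (d(n, W) = W + 60 = 60 + W)
((d(89, -127) - 15685) + 13932) + (16113 - 5184) = (((60 - 127) - 15685) + 13932) + (16113 - 5184) = ((-67 - 15685) + 13932) + 10929 = (-15752 + 13932) + 10929 = -1820 + 10929 = 9109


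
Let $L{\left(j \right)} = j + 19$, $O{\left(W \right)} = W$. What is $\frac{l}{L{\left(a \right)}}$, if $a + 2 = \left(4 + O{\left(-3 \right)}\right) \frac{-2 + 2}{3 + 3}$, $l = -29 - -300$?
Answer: $\frac{271}{17} \approx 15.941$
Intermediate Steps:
$l = 271$ ($l = -29 + 300 = 271$)
$a = -2$ ($a = -2 + \left(4 - 3\right) \frac{-2 + 2}{3 + 3} = -2 + 1 \cdot \frac{0}{6} = -2 + 1 \cdot 0 \cdot \frac{1}{6} = -2 + 1 \cdot 0 = -2 + 0 = -2$)
$L{\left(j \right)} = 19 + j$
$\frac{l}{L{\left(a \right)}} = \frac{271}{19 - 2} = \frac{271}{17}$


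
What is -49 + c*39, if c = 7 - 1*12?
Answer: -244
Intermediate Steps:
c = -5 (c = 7 - 12 = -5)
-49 + c*39 = -49 - 5*39 = -49 - 195 = -244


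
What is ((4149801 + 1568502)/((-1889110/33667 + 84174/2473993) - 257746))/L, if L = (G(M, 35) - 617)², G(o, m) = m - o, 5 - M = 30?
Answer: -476288449341124293/6661924228313805248402 ≈ -7.1494e-5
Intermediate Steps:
M = -25 (M = 5 - 1*30 = 5 - 30 = -25)
L = 310249 (L = ((35 - 1*(-25)) - 617)² = ((35 + 25) - 617)² = (60 - 617)² = (-557)² = 310249)
((4149801 + 1568502)/((-1889110/33667 + 84174/2473993) - 257746))/L = ((4149801 + 1568502)/((-1889110/33667 + 84174/2473993) - 257746))/310249 = (5718303/((-1889110*1/33667 + 84174*(1/2473993)) - 257746))*(1/310249) = (5718303/((-1889110/33667 + 84174/2473993) - 257746))*(1/310249) = (5718303/(-4670811030172/83291922331 - 257746))*(1/310249) = (5718303/(-21472830624156098/83291922331))*(1/310249) = (5718303*(-83291922331/21472830624156098))*(1/310249) = -476288449341124293/21472830624156098*1/310249 = -476288449341124293/6661924228313805248402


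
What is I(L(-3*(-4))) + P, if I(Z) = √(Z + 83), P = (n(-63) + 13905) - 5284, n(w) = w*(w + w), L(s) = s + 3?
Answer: 16559 + 7*√2 ≈ 16569.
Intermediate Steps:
L(s) = 3 + s
n(w) = 2*w² (n(w) = w*(2*w) = 2*w²)
P = 16559 (P = (2*(-63)² + 13905) - 5284 = (2*3969 + 13905) - 5284 = (7938 + 13905) - 5284 = 21843 - 5284 = 16559)
I(Z) = √(83 + Z)
I(L(-3*(-4))) + P = √(83 + (3 - 3*(-4))) + 16559 = √(83 + (3 + 12)) + 16559 = √(83 + 15) + 16559 = √98 + 16559 = 7*√2 + 16559 = 16559 + 7*√2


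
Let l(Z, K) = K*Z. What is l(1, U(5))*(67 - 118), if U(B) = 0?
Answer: 0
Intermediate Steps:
l(1, U(5))*(67 - 118) = (0*1)*(67 - 118) = 0*(-51) = 0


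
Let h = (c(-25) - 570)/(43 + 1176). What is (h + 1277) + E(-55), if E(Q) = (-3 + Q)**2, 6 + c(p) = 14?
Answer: 5656817/1219 ≈ 4640.5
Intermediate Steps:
c(p) = 8 (c(p) = -6 + 14 = 8)
h = -562/1219 (h = (8 - 570)/(43 + 1176) = -562/1219 ≈ -0.46103)
(h + 1277) + E(-55) = (-562/1219 + 1277) + (-3 - 55)**2 = 1556101/1219 + (-58)**2 = 1556101/1219 + 3364 = 5656817/1219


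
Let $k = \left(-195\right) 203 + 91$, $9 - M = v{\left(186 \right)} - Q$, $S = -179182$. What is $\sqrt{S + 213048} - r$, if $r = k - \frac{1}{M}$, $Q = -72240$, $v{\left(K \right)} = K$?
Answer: $\frac{2860036997}{72417} + \sqrt{33866} \approx 39678.0$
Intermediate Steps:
$M = -72417$ ($M = 9 - \left(186 - -72240\right) = 9 - \left(186 + 72240\right) = 9 - 72426 = -72417$)
$k = -39494$ ($k = -39585 + 91 = -39494$)
$r = - \frac{2860036997}{72417}$ ($r = -39494 - \frac{1}{-72417} = -39494 - - \frac{1}{72417} = -39494 + \frac{1}{72417} = - \frac{2860036997}{72417} \approx -39494.0$)
$\sqrt{S + 213048} - r = \sqrt{-179182 + 213048} - - \frac{2860036997}{72417} = \sqrt{33866} + \frac{2860036997}{72417} = \frac{2860036997}{72417} + \sqrt{33866}$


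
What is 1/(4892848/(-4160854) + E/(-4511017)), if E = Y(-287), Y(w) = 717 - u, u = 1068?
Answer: -9384841564259/11035130023331 ≈ -0.85045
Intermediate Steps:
Y(w) = -351 (Y(w) = 717 - 1*1068 = 717 - 1068 = -351)
E = -351
1/(4892848/(-4160854) + E/(-4511017)) = 1/(4892848/(-4160854) - 351/(-4511017)) = 1/(4892848*(-1/4160854) - 351*(-1/4511017)) = 1/(-2446424/2080427 + 351/4511017) = 1/(-11035130023331/9384841564259) = -9384841564259/11035130023331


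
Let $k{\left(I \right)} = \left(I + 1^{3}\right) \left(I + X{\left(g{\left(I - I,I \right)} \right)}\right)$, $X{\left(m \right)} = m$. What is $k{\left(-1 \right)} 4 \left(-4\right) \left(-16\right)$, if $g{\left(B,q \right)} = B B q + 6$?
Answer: $0$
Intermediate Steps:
$g{\left(B,q \right)} = 6 + q B^{2}$ ($g{\left(B,q \right)} = B^{2} q + 6 = q B^{2} + 6 = 6 + q B^{2}$)
$k{\left(I \right)} = \left(1 + I\right) \left(6 + I\right)$ ($k{\left(I \right)} = \left(I + 1^{3}\right) \left(I + \left(6 + I \left(I - I\right)^{2}\right)\right) = \left(I + 1\right) \left(I + \left(6 + I 0^{2}\right)\right) = \left(1 + I\right) \left(I + \left(6 + I 0\right)\right) = \left(1 + I\right) \left(I + \left(6 + 0\right)\right) = \left(1 + I\right) \left(I + 6\right) = \left(1 + I\right) \left(6 + I\right)$)
$k{\left(-1 \right)} 4 \left(-4\right) \left(-16\right) = \left(6 + \left(-1\right)^{2} + 7 \left(-1\right)\right) 4 \left(-4\right) \left(-16\right) = \left(6 + 1 - 7\right) \left(-16\right) \left(-16\right) = 0 \left(-16\right) \left(-16\right) = 0 \left(-16\right) = 0$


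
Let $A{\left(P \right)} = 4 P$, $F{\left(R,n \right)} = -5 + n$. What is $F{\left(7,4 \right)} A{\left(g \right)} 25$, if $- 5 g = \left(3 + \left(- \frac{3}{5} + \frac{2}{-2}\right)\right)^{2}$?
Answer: $\frac{196}{5} \approx 39.2$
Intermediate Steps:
$g = - \frac{49}{125}$ ($g = - \frac{\left(3 + \left(- \frac{3}{5} + \frac{2}{-2}\right)\right)^{2}}{5} = - \frac{\left(3 + \left(\left(-3\right) \frac{1}{5} + 2 \left(- \frac{1}{2}\right)\right)\right)^{2}}{5} = - \frac{\left(3 - \frac{8}{5}\right)^{2}}{5} = - \frac{\left(\frac{7}{5}\right)^{2}}{5} = \left(- \frac{1}{5}\right) \frac{49}{25} = - \frac{49}{125} \approx -0.392$)
$F{\left(7,4 \right)} A{\left(g \right)} 25 = \left(-5 + 4\right) 4 \left(- \frac{49}{125}\right) 25 = \left(-1\right) \left(- \frac{196}{125}\right) 25 = \frac{196}{125} \cdot 25 = \frac{196}{5}$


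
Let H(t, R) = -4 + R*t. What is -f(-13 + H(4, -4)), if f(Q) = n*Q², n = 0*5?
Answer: 0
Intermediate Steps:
n = 0
f(Q) = 0 (f(Q) = 0*Q² = 0)
-f(-13 + H(4, -4)) = -1*0 = 0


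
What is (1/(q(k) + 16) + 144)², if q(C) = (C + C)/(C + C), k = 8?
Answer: 5997601/289 ≈ 20753.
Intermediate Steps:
q(C) = 1 (q(C) = (2*C)/((2*C)) = (2*C)*(1/(2*C)) = 1)
(1/(q(k) + 16) + 144)² = (1/(1 + 16) + 144)² = (1/17 + 144)² = (2449/17)² = 5997601/289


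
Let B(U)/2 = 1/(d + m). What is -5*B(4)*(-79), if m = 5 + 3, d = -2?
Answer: 395/3 ≈ 131.67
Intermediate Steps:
m = 8
B(U) = ⅓ (B(U) = 2/(-2 + 8) = 2/6 = 2*(⅙) = ⅓)
-5*B(4)*(-79) = -5*⅓*(-79) = -5/3*(-79) = 395/3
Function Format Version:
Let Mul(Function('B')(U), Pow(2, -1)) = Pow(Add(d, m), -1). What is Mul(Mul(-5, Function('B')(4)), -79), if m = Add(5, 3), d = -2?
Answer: Rational(395, 3) ≈ 131.67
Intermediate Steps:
m = 8
Function('B')(U) = Rational(1, 3) (Function('B')(U) = Mul(2, Pow(Add(-2, 8), -1)) = Mul(2, Pow(6, -1)) = Mul(2, Rational(1, 6)) = Rational(1, 3))
Mul(Mul(-5, Function('B')(4)), -79) = Mul(Mul(-5, Rational(1, 3)), -79) = Mul(Rational(-5, 3), -79) = Rational(395, 3)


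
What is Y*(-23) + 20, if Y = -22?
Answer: 526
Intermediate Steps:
Y*(-23) + 20 = -22*(-23) + 20 = 506 + 20 = 526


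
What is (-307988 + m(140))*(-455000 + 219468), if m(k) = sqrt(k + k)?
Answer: 72541029616 - 471064*sqrt(70) ≈ 7.2537e+10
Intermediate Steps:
m(k) = sqrt(2)*sqrt(k) (m(k) = sqrt(2*k) = sqrt(2)*sqrt(k))
(-307988 + m(140))*(-455000 + 219468) = (-307988 + sqrt(2)*sqrt(140))*(-455000 + 219468) = (-307988 + sqrt(2)*(2*sqrt(35)))*(-235532) = (-307988 + 2*sqrt(70))*(-235532) = 72541029616 - 471064*sqrt(70)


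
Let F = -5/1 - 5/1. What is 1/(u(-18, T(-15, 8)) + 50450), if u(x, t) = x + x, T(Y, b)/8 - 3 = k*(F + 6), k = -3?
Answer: 1/50414 ≈ 1.9836e-5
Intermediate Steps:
F = -10 (F = -5*1 - 5*1 = -5 - 5 = -10)
T(Y, b) = 120 (T(Y, b) = 24 + 8*(-3*(-10 + 6)) = 24 + 8*(-3*(-4)) = 24 + 8*12 = 24 + 96 = 120)
u(x, t) = 2*x
1/(u(-18, T(-15, 8)) + 50450) = 1/(2*(-18) + 50450) = 1/(-36 + 50450) = 1/50414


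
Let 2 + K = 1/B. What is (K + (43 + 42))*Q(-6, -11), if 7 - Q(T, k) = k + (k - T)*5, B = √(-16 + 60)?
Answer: 3569 + 43*√11/22 ≈ 3575.5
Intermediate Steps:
B = 2*√11 (B = √44 = 2*√11 ≈ 6.6332)
Q(T, k) = 7 - 6*k + 5*T (Q(T, k) = 7 - (k + (k - T)*5) = 7 - (k + (-5*T + 5*k)) = 7 - (-5*T + 6*k) = 7 + (-6*k + 5*T) = 7 - 6*k + 5*T)
K = -2 + √11/22 (K = -2 + 1/(2*√11) = -2 + √11/22 ≈ -1.8492)
(K + (43 + 42))*Q(-6, -11) = ((-2 + √11/22) + (43 + 42))*(7 - 6*(-11) + 5*(-6)) = ((-2 + √11/22) + 85)*(7 + 66 - 30) = (83 + √11/22)*43 = 3569 + 43*√11/22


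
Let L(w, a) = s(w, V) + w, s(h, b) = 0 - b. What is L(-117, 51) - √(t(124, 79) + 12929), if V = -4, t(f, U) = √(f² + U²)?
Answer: -113 - √(12929 + √21617) ≈ -227.35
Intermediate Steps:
t(f, U) = √(U² + f²)
s(h, b) = -b
L(w, a) = 4 + w (L(w, a) = -1*(-4) + w = 4 + w)
L(-117, 51) - √(t(124, 79) + 12929) = (4 - 117) - √(√(79² + 124²) + 12929) = -113 - √(√(6241 + 15376) + 12929) = -113 - √(√21617 + 12929) = -113 - √(12929 + √21617)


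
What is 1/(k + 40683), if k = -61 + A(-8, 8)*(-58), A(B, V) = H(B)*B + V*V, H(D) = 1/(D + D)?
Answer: 1/36881 ≈ 2.7114e-5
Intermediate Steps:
H(D) = 1/(2*D)
A(B, V) = ½ + V² (A(B, V) = (1/(2*B))*B + V*V = ½ + V²)
k = -3802 (k = -61 + (½ + 8²)*(-58) = -61 + (½ + 64)*(-58) = -61 + (129/2)*(-58) = -61 - 3741 = -3802)
1/(k + 40683) = 1/(-3802 + 40683) = 1/36881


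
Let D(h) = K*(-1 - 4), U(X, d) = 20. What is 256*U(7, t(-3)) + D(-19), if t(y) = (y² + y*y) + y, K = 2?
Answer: 5110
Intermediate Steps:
t(y) = y + 2*y² (t(y) = (y² + y²) + y = 2*y² + y = y + 2*y²)
D(h) = -10 (D(h) = 2*(-1 - 4) = 2*(-5) = -10)
256*U(7, t(-3)) + D(-19) = 256*20 - 10 = 5120 - 10 = 5110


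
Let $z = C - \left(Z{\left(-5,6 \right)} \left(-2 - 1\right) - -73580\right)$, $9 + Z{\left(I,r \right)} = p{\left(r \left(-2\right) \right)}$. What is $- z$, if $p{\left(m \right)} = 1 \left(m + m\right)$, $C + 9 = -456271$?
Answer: $529959$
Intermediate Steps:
$C = -456280$ ($C = -9 - 456271 = -456280$)
$p{\left(m \right)} = 2 m$ ($p{\left(m \right)} = 1 \cdot 2 m = 2 m$)
$Z{\left(I,r \right)} = -9 - 4 r$ ($Z{\left(I,r \right)} = -9 + 2 r \left(-2\right) = -9 + 2 \left(- 2 r\right) = -9 - 4 r$)
$z = -529959$ ($z = -456280 - \left(\left(-9 - 24\right) \left(-2 - 1\right) - -73580\right) = -456280 - \left(\left(-9 - 24\right) \left(-3\right) + 73580\right) = -456280 - \left(\left(-33\right) \left(-3\right) + 73580\right) = -456280 - \left(99 + 73580\right) = -456280 - 73679 = -529959$)
$- z = \left(-1\right) \left(-529959\right) = 529959$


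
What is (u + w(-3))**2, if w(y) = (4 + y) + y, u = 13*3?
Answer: 1369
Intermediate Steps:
u = 39
w(y) = 4 + 2*y
(u + w(-3))**2 = (39 + (4 + 2*(-3)))**2 = (39 + (4 - 6))**2 = (39 - 2)**2 = 37**2 = 1369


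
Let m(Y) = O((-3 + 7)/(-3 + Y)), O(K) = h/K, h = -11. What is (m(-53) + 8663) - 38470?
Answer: -29653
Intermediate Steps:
O(K) = -11/K
m(Y) = 33/4 - 11*Y/4 (m(Y) = -11*(-3 + Y)/(-3 + 7) = -(-33/4 + 11*Y/4) = -11*(-¾ + Y/4) = 33/4 - 11*Y/4)
(m(-53) + 8663) - 38470 = ((33/4 - 11/4*(-53)) + 8663) - 38470 = ((33/4 + 583/4) + 8663) - 38470 = (154 + 8663) - 38470 = 8817 - 38470 = -29653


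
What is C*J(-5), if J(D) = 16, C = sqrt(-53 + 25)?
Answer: 32*I*sqrt(7) ≈ 84.664*I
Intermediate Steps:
C = 2*I*sqrt(7) (C = sqrt(-28) = 2*I*sqrt(7) ≈ 5.2915*I)
C*J(-5) = (2*I*sqrt(7))*16 = 32*I*sqrt(7)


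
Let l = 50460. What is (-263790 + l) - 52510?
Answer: -265840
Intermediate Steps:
(-263790 + l) - 52510 = (-263790 + 50460) - 52510 = -213330 - 52510 = -265840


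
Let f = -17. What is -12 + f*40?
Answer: -692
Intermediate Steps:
-12 + f*40 = -12 - 17*40 = -12 - 680 = -692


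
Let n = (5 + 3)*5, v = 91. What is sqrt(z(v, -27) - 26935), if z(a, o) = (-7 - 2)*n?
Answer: I*sqrt(27295) ≈ 165.21*I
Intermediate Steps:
n = 40 (n = 8*5 = 40)
z(a, o) = -360 (z(a, o) = (-7 - 2)*40 = -9*40 = -360)
sqrt(z(v, -27) - 26935) = sqrt(-360 - 26935) = sqrt(-27295) = I*sqrt(27295)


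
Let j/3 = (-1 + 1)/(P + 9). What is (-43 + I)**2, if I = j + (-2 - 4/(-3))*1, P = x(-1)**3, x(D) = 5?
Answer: 17161/9 ≈ 1906.8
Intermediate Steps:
P = 125 (P = 5**3 = 125)
j = 0 (j = 3*((-1 + 1)/(125 + 9)) = 3*(0/134) = 3*(0*(1/134)) = 3*0 = 0)
I = -2/3 (I = 0 + (-2 - 4/(-3))*1 = 0 + (-2 - 4*(-1/3))*1 = 0 + (-2 + 4/3)*1 = 0 - 2/3*1 = 0 - 2/3 = -2/3 ≈ -0.66667)
(-43 + I)**2 = (-43 - 2/3)**2 = (-131/3)**2 = 17161/9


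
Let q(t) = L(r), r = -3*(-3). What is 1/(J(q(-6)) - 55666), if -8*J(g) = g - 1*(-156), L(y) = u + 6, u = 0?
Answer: -4/222745 ≈ -1.7958e-5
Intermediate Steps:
r = 9
L(y) = 6 (L(y) = 0 + 6 = 6)
q(t) = 6
J(g) = -39/2 - g/8 (J(g) = -(g - 1*(-156))/8 = -(g + 156)/8 = -(156 + g)/8 = -39/2 - g/8)
1/(J(q(-6)) - 55666) = 1/((-39/2 - ⅛*6) - 55666) = 1/((-39/2 - ¾) - 55666) = 1/(-81/4 - 55666) = 1/(-222745/4) = -4/222745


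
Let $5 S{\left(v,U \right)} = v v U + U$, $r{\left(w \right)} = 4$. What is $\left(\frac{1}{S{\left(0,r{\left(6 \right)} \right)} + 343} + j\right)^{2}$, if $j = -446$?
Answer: $\frac{587781355561}{2954961} \approx 1.9891 \cdot 10^{5}$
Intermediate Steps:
$S{\left(v,U \right)} = \frac{U}{5} + \frac{U v^{2}}{5}$ ($S{\left(v,U \right)} = \frac{v v U + U}{5} = \frac{v^{2} U + U}{5} = \frac{U v^{2} + U}{5} = \frac{U + U v^{2}}{5} = \frac{U}{5} + \frac{U v^{2}}{5}$)
$\left(\frac{1}{S{\left(0,r{\left(6 \right)} \right)} + 343} + j\right)^{2} = \left(\frac{1}{\frac{1}{5} \cdot 4 \left(1 + 0^{2}\right) + 343} - 446\right)^{2} = \left(\frac{1}{\frac{1}{5} \cdot 4 \left(1 + 0\right) + 343} - 446\right)^{2} = \left(\frac{1}{\frac{1}{5} \cdot 4 \cdot 1 + 343} - 446\right)^{2} = \left(\frac{1}{\frac{4}{5} + 343} - 446\right)^{2} = \left(\frac{1}{\frac{1719}{5}} - 446\right)^{2} = \left(\frac{5}{1719} - 446\right)^{2} = \left(- \frac{766669}{1719}\right)^{2} = \frac{587781355561}{2954961}$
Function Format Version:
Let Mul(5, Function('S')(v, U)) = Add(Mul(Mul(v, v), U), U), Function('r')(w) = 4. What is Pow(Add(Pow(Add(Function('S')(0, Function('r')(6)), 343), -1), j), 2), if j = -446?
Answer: Rational(587781355561, 2954961) ≈ 1.9891e+5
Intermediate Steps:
Function('S')(v, U) = Add(Mul(Rational(1, 5), U), Mul(Rational(1, 5), U, Pow(v, 2))) (Function('S')(v, U) = Mul(Rational(1, 5), Add(Mul(Mul(v, v), U), U)) = Mul(Rational(1, 5), Add(Mul(Pow(v, 2), U), U)) = Mul(Rational(1, 5), Add(Mul(U, Pow(v, 2)), U)) = Mul(Rational(1, 5), Add(U, Mul(U, Pow(v, 2)))) = Add(Mul(Rational(1, 5), U), Mul(Rational(1, 5), U, Pow(v, 2))))
Pow(Add(Pow(Add(Function('S')(0, Function('r')(6)), 343), -1), j), 2) = Pow(Add(Pow(Add(Mul(Rational(1, 5), 4, Add(1, Pow(0, 2))), 343), -1), -446), 2) = Pow(Add(Pow(Add(Mul(Rational(1, 5), 4, Add(1, 0)), 343), -1), -446), 2) = Pow(Add(Pow(Add(Mul(Rational(1, 5), 4, 1), 343), -1), -446), 2) = Pow(Add(Pow(Add(Rational(4, 5), 343), -1), -446), 2) = Pow(Add(Pow(Rational(1719, 5), -1), -446), 2) = Pow(Add(Rational(5, 1719), -446), 2) = Pow(Rational(-766669, 1719), 2) = Rational(587781355561, 2954961)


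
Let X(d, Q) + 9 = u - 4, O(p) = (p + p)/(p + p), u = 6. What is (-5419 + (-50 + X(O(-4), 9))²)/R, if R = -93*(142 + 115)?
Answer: 70/771 ≈ 0.090791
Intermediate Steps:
O(p) = 1 (O(p) = (2*p)/((2*p)) = (2*p)*(1/(2*p)) = 1)
X(d, Q) = -7 (X(d, Q) = -9 + (6 - 4) = -9 + 2 = -7)
R = -23901 (R = -93*257 = -23901)
(-5419 + (-50 + X(O(-4), 9))²)/R = (-5419 + (-50 - 7)²)/(-23901) = (-5419 + (-57)²)*(-1/23901) = (-5419 + 3249)*(-1/23901) = -2170*(-1/23901) = 70/771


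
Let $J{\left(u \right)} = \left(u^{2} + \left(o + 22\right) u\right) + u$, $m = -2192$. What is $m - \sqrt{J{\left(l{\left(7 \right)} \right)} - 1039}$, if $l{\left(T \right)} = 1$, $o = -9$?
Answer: $-2192 - 32 i \approx -2192.0 - 32.0 i$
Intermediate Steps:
$J{\left(u \right)} = u^{2} + 14 u$ ($J{\left(u \right)} = \left(u^{2} + \left(-9 + 22\right) u\right) + u = \left(u^{2} + 13 u\right) + u = u^{2} + 14 u$)
$m - \sqrt{J{\left(l{\left(7 \right)} \right)} - 1039} = -2192 - \sqrt{1 \left(14 + 1\right) - 1039} = -2192 - \sqrt{1 \cdot 15 - 1039} = -2192 - \sqrt{15 - 1039} = -2192 - \sqrt{-1024} = -2192 - 32 i$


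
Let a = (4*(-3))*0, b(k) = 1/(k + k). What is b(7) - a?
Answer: 1/14 ≈ 0.071429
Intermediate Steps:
b(k) = 1/(2*k)
a = 0 (a = -12*0 = 0)
b(7) - a = (1/2)/7 - 1*0 = (1/2)*(1/7) + 0 = 1/14 + 0 = 1/14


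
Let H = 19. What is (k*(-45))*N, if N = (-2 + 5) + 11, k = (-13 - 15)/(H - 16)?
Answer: 5880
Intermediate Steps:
k = -28/3 (k = (-13 - 15)/(19 - 16) = -28/3 ≈ -9.3333)
N = 14 (N = 3 + 11 = 14)
(k*(-45))*N = -28/3*(-45)*14 = 420*14 = 5880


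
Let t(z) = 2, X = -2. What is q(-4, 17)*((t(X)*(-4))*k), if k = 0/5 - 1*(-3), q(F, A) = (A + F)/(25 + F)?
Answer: -104/7 ≈ -14.857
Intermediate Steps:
q(F, A) = (A + F)/(25 + F)
k = 3 (k = 0*(⅕) + 3 = 0 + 3 = 3)
q(-4, 17)*((t(X)*(-4))*k) = ((17 - 4)/(25 - 4))*((2*(-4))*3) = (13/21)*(-8*3) = ((1/21)*13)*(-24) = (13/21)*(-24) = -104/7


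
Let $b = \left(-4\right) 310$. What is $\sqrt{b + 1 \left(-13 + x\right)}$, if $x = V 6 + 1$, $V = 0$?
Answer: $2 i \sqrt{313} \approx 35.384 i$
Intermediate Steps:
$b = -1240$
$x = 1$ ($x = 0 \cdot 6 + 1 = 0 + 1 = 1$)
$\sqrt{b + 1 \left(-13 + x\right)} = \sqrt{-1240 + 1 \left(-13 + 1\right)} = \sqrt{-1240 + 1 \left(-12\right)} = \sqrt{-1240 - 12} = \sqrt{-1252} = 2 i \sqrt{313}$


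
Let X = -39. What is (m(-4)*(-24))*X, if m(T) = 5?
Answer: 4680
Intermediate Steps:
(m(-4)*(-24))*X = (5*(-24))*(-39) = -120*(-39) = 4680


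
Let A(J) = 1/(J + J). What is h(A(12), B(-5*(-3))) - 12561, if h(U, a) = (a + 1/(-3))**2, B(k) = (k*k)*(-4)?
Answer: 7182352/9 ≈ 7.9804e+5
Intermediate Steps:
A(J) = 1/(2*J)
B(k) = -4*k**2 (B(k) = k**2*(-4) = -4*k**2)
h(U, a) = (-1/3 + a)**2 (h(U, a) = (a - 1/3)**2 = (-1/3 + a)**2)
h(A(12), B(-5*(-3))) - 12561 = (-1 + 3*(-4*(-5*(-3))**2))**2/9 - 12561 = (-1 + 3*(-4*15**2))**2/9 - 12561 = (-1 + 3*(-4*225))**2/9 - 12561 = (-1 + 3*(-900))**2/9 - 12561 = (-1 - 2700)**2/9 - 12561 = (1/9)*(-2701)**2 - 12561 = (1/9)*7295401 - 12561 = 7295401/9 - 12561 = 7182352/9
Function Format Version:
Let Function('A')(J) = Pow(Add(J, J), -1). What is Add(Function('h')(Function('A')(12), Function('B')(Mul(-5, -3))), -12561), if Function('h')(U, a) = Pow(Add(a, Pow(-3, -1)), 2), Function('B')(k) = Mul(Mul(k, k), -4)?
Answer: Rational(7182352, 9) ≈ 7.9804e+5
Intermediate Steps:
Function('A')(J) = Mul(Rational(1, 2), Pow(J, -1)) (Function('A')(J) = Pow(Mul(2, J), -1) = Mul(Rational(1, 2), Pow(J, -1)))
Function('B')(k) = Mul(-4, Pow(k, 2)) (Function('B')(k) = Mul(Pow(k, 2), -4) = Mul(-4, Pow(k, 2)))
Function('h')(U, a) = Pow(Add(Rational(-1, 3), a), 2) (Function('h')(U, a) = Pow(Add(a, Rational(-1, 3)), 2) = Pow(Add(Rational(-1, 3), a), 2))
Add(Function('h')(Function('A')(12), Function('B')(Mul(-5, -3))), -12561) = Add(Mul(Rational(1, 9), Pow(Add(-1, Mul(3, Mul(-4, Pow(Mul(-5, -3), 2)))), 2)), -12561) = Add(Mul(Rational(1, 9), Pow(Add(-1, Mul(3, Mul(-4, Pow(15, 2)))), 2)), -12561) = Add(Mul(Rational(1, 9), Pow(Add(-1, Mul(3, Mul(-4, 225))), 2)), -12561) = Add(Mul(Rational(1, 9), Pow(Add(-1, Mul(3, -900)), 2)), -12561) = Add(Mul(Rational(1, 9), Pow(Add(-1, -2700), 2)), -12561) = Add(Mul(Rational(1, 9), Pow(-2701, 2)), -12561) = Add(Mul(Rational(1, 9), 7295401), -12561) = Add(Rational(7295401, 9), -12561) = Rational(7182352, 9)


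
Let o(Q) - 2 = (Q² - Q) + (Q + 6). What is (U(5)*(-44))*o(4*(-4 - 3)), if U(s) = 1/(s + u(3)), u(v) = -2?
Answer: -11616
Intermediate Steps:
o(Q) = 8 + Q² (o(Q) = 2 + ((Q² - Q) + (Q + 6)) = 2 + ((Q² - Q) + (6 + Q)) = 2 + (6 + Q²) = 8 + Q²)
U(s) = 1/(-2 + s) (U(s) = 1/(s - 2) = 1/(-2 + s))
(U(5)*(-44))*o(4*(-4 - 3)) = (-44/(-2 + 5))*(8 + (4*(-4 - 3))²) = (-44/3)*(8 + (4*(-7))²) = ((⅓)*(-44))*(8 + (-28)²) = -44*(8 + 784)/3 = -44/3*792 = -11616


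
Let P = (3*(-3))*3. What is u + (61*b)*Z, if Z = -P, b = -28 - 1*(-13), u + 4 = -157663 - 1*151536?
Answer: -333908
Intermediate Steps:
u = -309203 (u = -4 + (-157663 - 1*151536) = -4 + (-157663 - 151536) = -4 - 309199 = -309203)
P = -27 (P = -9*3 = -27)
b = -15 (b = -28 + 13 = -15)
Z = 27 (Z = -1*(-27) = 27)
u + (61*b)*Z = -309203 + (61*(-15))*27 = -309203 - 915*27 = -309203 - 24705 = -333908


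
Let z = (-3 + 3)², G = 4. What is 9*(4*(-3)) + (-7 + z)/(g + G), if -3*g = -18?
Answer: -1087/10 ≈ -108.70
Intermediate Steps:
z = 0 (z = 0² = 0)
g = 6 (g = -⅓*(-18) = 6)
9*(4*(-3)) + (-7 + z)/(g + G) = 9*(4*(-3)) + (-7 + 0)/(6 + 4) = 9*(-12) - 7/10 = -108 - 7*⅒ = -108 - 7/10 = -1087/10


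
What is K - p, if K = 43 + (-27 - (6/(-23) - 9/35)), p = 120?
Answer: -83303/805 ≈ -103.48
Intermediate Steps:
K = 13297/805 (K = 43 + (-27 - (6*(-1/23) - 9*1/35)) = 43 + (-27 - (-6/23 - 9/35)) = 43 + (-27 - 1*(-417/805)) = 43 + (-27 + 417/805) = 43 - 21318/805 = 13297/805 ≈ 16.518)
K - p = 13297/805 - 1*120 = 13297/805 - 120 = -83303/805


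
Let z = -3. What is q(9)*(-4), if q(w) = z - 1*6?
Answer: 36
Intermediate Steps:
q(w) = -9 (q(w) = -3 - 1*6 = -3 - 6 = -9)
q(9)*(-4) = -9*(-4) = 36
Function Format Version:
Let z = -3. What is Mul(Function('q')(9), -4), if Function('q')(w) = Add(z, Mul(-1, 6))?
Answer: 36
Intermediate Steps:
Function('q')(w) = -9 (Function('q')(w) = Add(-3, Mul(-1, 6)) = Add(-3, -6) = -9)
Mul(Function('q')(9), -4) = Mul(-9, -4) = 36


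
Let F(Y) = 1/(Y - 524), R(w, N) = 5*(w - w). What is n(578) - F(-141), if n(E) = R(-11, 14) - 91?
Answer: -60514/665 ≈ -90.999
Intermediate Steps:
R(w, N) = 0 (R(w, N) = 5*0 = 0)
F(Y) = 1/(-524 + Y)
n(E) = -91 (n(E) = 0 - 91 = -91)
n(578) - F(-141) = -91 - 1/(-524 - 141) = -91 - 1/(-665) = -91 - 1*(-1/665) = -91 + 1/665 = -60514/665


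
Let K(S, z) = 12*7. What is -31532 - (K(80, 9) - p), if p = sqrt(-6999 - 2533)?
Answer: -31616 + 2*I*sqrt(2383) ≈ -31616.0 + 97.632*I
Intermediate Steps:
p = 2*I*sqrt(2383) (p = sqrt(-9532) = 2*I*sqrt(2383) ≈ 97.632*I)
K(S, z) = 84
-31532 - (K(80, 9) - p) = -31532 - (84 - 2*I*sqrt(2383)) = -31532 + (-84 + 2*I*sqrt(2383)) = -31616 + 2*I*sqrt(2383)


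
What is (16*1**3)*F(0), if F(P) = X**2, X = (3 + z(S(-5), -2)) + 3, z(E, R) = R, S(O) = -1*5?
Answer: 256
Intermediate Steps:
S(O) = -5
X = 4 (X = (3 - 2) + 3 = 1 + 3 = 4)
F(P) = 16 (F(P) = 4**2 = 16)
(16*1**3)*F(0) = (16*1**3)*16 = (16*1)*16 = 16*16 = 256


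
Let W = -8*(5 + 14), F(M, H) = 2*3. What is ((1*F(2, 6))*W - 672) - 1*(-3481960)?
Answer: 3480376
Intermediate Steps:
F(M, H) = 6
W = -152 (W = -8*19 = -152)
((1*F(2, 6))*W - 672) - 1*(-3481960) = ((1*6)*(-152) - 672) - 1*(-3481960) = (6*(-152) - 672) + 3481960 = (-912 - 672) + 3481960 = -1584 + 3481960 = 3480376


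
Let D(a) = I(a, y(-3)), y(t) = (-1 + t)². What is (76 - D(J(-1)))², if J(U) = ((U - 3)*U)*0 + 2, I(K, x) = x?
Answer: 3600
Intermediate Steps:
J(U) = 2 (J(U) = ((-3 + U)*U)*0 + 2 = (U*(-3 + U))*0 + 2 = 0 + 2 = 2)
D(a) = 16 (D(a) = (-1 - 3)² = (-4)² = 16)
(76 - D(J(-1)))² = (76 - 1*16)² = (76 - 16)² = 60² = 3600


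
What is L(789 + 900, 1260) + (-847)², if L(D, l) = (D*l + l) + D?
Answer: 2848498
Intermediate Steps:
L(D, l) = D + l + D*l (L(D, l) = (l + D*l) + D = D + l + D*l)
L(789 + 900, 1260) + (-847)² = ((789 + 900) + 1260 + (789 + 900)*1260) + (-847)² = (1689 + 1260 + 1689*1260) + 717409 = (1689 + 1260 + 2128140) + 717409 = 2131089 + 717409 = 2848498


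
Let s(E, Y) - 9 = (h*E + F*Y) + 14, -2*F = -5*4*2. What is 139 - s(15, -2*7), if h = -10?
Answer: 546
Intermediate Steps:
F = 20 (F = -(-5*4)*2/2 = -(-10)*2 = -½*(-40) = 20)
s(E, Y) = 23 - 10*E + 20*Y (s(E, Y) = 9 + ((-10*E + 20*Y) + 14) = 9 + (14 - 10*E + 20*Y) = 23 - 10*E + 20*Y)
139 - s(15, -2*7) = 139 - (23 - 10*15 + 20*(-2*7)) = 139 - (23 - 150 + 20*(-14)) = 139 - (23 - 150 - 280) = 139 - 1*(-407) = 139 + 407 = 546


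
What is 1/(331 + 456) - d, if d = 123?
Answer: -96800/787 ≈ -123.00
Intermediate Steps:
1/(331 + 456) - d = 1/(331 + 456) - 1*123 = 1/787 - 123 = -96800/787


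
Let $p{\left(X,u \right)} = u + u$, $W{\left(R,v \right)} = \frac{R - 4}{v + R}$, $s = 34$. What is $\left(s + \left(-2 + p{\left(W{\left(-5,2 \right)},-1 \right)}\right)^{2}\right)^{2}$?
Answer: $2500$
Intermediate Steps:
$W{\left(R,v \right)} = \frac{-4 + R}{R + v}$
$p{\left(X,u \right)} = 2 u$
$\left(s + \left(-2 + p{\left(W{\left(-5,2 \right)},-1 \right)}\right)^{2}\right)^{2} = \left(34 + \left(-2 + 2 \left(-1\right)\right)^{2}\right)^{2} = \left(34 + \left(-2 - 2\right)^{2}\right)^{2} = \left(34 + \left(-4\right)^{2}\right)^{2} = \left(34 + 16\right)^{2} = 50^{2} = 2500$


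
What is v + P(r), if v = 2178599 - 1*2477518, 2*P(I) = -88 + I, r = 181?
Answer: -597745/2 ≈ -2.9887e+5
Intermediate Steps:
P(I) = -44 + I/2 (P(I) = (-88 + I)/2 = -44 + I/2)
v = -298919 (v = 2178599 - 2477518 = -298919)
v + P(r) = -298919 + (-44 + (1/2)*181) = -298919 + (-44 + 181/2) = -298919 + 93/2 = -597745/2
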